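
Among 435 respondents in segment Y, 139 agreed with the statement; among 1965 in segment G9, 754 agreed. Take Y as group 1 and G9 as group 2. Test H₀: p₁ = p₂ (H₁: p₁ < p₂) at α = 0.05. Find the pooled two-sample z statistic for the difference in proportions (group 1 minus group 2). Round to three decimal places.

p̂₁ = 139/435 ≈ 0.31954, p̂₂ = 754/1965 ≈ 0.38372.
Pooled p̂ = (139+754)/(435+1965) = 893/2400 = 0.37208.
SE = √(p̂(1−p̂)(1/n₁+1/n₂)) = √(0.37208·0.62792·0.00280776) = √(0.000655997) = 0.02561.
z = (0.31954 − 0.38372)/0.02561 = -0.06418/0.02561 = -2.506.
p-value = P(Z < -2.506) ≈ 0.0061. With α = 0.05, reject H₀.

z = -2.506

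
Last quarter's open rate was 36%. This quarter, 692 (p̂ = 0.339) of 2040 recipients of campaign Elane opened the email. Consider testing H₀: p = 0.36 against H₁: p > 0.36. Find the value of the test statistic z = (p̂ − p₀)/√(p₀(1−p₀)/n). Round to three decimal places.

z = -1.956

p̂ = 692/2040 = 0.339216.
SE = √(p₀(1−p₀)/n) = √(0.2304/2040) = 0.010627.
z = (0.339216 − 0.36)/0.010627 = -0.020784/0.010627 = -1.956.
p-value = P(Z > -1.956) ≈ 0.9748.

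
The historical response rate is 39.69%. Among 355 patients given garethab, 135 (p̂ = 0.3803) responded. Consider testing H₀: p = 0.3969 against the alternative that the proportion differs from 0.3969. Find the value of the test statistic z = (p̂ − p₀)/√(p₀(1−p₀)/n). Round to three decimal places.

p̂ = 135/355 ≈ 0.38028.
SE = √(p₀(1−p₀)/n) = √(0.23937/355) = 0.02597.
z = (0.38028 − 0.3969)/0.02597 = -0.01662/0.02597 = -0.640.
Two-sided p-value ≈ 2·Φ(−0.640) = 0.5222.

z = -0.640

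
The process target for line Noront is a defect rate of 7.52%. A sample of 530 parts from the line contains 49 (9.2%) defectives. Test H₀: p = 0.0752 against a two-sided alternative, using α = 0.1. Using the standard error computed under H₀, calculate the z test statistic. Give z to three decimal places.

z = 1.506

p̂ = 49/530 ≈ 0.092453.
Standard error under H₀: √(0.0752×0.9248/530) = 0.011455.
z = (0.092453 − 0.0752)/0.011455 = 0.017253/0.011455 = 1.506.
p-value = 2·P(Z > 1.506) ≈ 0.1320, so at α = 0.1 we fail to reject H₀.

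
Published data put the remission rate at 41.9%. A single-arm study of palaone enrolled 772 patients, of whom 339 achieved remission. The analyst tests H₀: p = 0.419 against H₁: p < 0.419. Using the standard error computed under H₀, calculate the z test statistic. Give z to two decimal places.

p̂ = 339/772 ≈ 0.4391.
Standard error under H₀: √(0.419×0.581/772) = 0.0178.
z = (0.4391 − 0.419)/0.0178 = 0.0201/0.0178 = 1.13.
p-value = P(Z < 1.133) ≈ 0.8714.

z = 1.13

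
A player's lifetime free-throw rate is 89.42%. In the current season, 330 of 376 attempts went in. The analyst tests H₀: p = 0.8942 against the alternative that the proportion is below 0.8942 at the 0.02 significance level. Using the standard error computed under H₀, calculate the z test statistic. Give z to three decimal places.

z = -1.043

p̂ = 330/376 ≈ 0.87766.
SE = √(p₀(1−p₀)/n) = √(0.094606/376) = 0.01586.
z = (0.87766 − 0.8942)/0.01586 = -0.01654/0.01586 = -1.043.
p-value = P(Z < -1.043) ≈ 0.1485, so at α = 0.02 we fail to reject H₀.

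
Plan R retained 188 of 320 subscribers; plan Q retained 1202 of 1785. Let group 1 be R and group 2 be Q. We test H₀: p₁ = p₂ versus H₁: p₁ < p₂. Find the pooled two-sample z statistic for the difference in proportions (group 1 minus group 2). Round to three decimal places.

p̂₁ = 188/320 ≈ 0.58750, p̂₂ = 1202/1785 ≈ 0.67339.
Pooled p̂ = (188+1202)/(320+1785) = 1390/2105 = 0.66033.
SE = √(0.224293 × 0.00368522) = 0.02875.
z = (0.58750 − 0.67339)/0.02875 = -0.08589/0.02875 = -2.987.
p-value = P(Z < -2.987) ≈ 0.0014.

z = -2.987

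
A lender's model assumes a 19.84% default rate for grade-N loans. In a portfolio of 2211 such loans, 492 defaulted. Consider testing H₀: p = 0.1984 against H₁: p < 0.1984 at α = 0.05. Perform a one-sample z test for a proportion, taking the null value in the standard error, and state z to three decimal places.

p̂ = 492/2211 ≈ 0.22252.
Standard error under H₀: √(0.1984×0.8016/2211) = 0.00848.
z = (0.22252 − 0.1984)/0.00848 = 0.02412/0.00848 = 2.844.
p-value = P(Z < 2.844) ≈ 0.9978; since p > α = 0.05, fail to reject H₀.

z = 2.844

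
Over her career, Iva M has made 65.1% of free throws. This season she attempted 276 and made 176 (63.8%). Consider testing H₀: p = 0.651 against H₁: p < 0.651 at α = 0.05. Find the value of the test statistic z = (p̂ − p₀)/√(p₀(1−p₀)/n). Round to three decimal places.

p̂ = 176/276 = 0.63768.
Under H₀, SE = √(0.651·0.349/276) = √(0.000823185) = 0.02869.
z = (0.63768 − 0.651)/0.02869 = -0.01332/0.02869 = -0.464.
p-value = P(Z < -0.464) ≈ 0.3212; since p > α = 0.05, fail to reject H₀.

z = -0.464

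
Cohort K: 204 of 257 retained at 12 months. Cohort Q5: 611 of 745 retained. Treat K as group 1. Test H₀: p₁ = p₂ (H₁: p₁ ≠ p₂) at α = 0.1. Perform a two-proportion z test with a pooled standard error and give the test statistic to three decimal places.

z = -0.935

p̂₁ = 204/257 ≈ 0.79377, p̂₂ = 611/745 ≈ 0.82013.
Pooled p̂ = (204+611)/(257+745) = 815/1002 = 0.81337.
SE = √(p̂(1−p̂)(1/n₁+1/n₂)) = √(0.81337·0.18663·0.00523333) = √(0.000794405) = 0.02819.
z = (0.79377 − 0.82013)/0.02819 = -0.02636/0.02819 = -0.935.
p-value = 2·P(Z > 0.935) ≈ 0.3497. With α = 0.1, fail to reject H₀.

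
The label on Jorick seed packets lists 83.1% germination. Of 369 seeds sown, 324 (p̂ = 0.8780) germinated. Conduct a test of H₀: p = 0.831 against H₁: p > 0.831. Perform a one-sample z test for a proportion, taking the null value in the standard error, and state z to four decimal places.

z = 2.4117

p̂ = 324/369 ≈ 0.878049.
Standard error under H₀: √(0.831×0.169/369) = 0.019509.
z = (0.878049 − 0.831)/0.019509 = 0.047049/0.019509 = 2.4117.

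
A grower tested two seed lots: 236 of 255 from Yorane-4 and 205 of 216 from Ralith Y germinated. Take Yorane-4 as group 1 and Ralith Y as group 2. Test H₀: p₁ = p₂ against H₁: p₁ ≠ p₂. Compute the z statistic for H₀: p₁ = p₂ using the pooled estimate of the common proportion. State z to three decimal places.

p̂₁ = 236/255 = 0.92549, p̂₂ = 205/216 = 0.94907.
Pooled p̂ = (236+205)/(255+216) = 441/471 = 0.93631.
SE = √(p̂(1−p̂)(1/n₁+1/n₂)) = √(0.93631·0.06369·0.0085512) = √(0.00050997) = 0.02258.
z = (0.92549 − 0.94907)/0.02258 = -0.02358/0.02258 = -1.044.

z = -1.044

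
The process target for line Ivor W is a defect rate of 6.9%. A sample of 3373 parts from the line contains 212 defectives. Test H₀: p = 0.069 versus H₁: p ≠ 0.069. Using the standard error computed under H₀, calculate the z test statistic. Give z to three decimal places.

z = -1.409

p̂ = 212/3373 = 0.062852.
Under H₀, SE = √(0.069·0.931/3373) = √(1.90451e-05) = 0.004364.
z = (0.062852 − 0.069)/0.004364 = -0.006148/0.004364 = -1.409.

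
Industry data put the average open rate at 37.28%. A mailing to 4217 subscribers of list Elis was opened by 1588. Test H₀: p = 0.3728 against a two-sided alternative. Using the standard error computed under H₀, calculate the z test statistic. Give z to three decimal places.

p̂ = 1588/4217 ≈ 0.37657.
SE = √(p₀(1−p₀)/n) = √(0.23382/4217) = 0.00745.
z = (0.37657 − 0.3728)/0.00745 = 0.00377/0.00745 = 0.506.
Two-sided p-value ≈ 2·Φ(−0.506) = 0.6126.

z = 0.506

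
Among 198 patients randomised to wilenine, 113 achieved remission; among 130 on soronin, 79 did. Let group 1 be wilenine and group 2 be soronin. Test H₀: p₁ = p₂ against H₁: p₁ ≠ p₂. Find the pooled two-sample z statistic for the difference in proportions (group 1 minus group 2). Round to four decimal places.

p̂₁ = 113/198 = 0.570707, p̂₂ = 79/130 = 0.607692.
Pooled p̂ = (113+79)/(198+130) = 192/328 = 0.585366.
SE = √(p̂(1−p̂)(1/n₁+1/n₂)) = √(0.585366·0.414634·0.0127428) = √(0.00309284) = 0.055613.
z = (0.570707 − 0.607692)/0.055613 = -0.036985/0.055613 = -0.6650.
Two-sided p-value ≈ 2·Φ(−0.665) = 0.5060.

z = -0.6650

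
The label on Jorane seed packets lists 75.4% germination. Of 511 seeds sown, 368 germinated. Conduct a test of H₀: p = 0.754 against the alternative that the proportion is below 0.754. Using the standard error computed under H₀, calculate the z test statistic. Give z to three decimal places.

z = -1.776

p̂ = 368/511 ≈ 0.72016.
Under H₀, SE = √(0.754·0.246/511) = √(0.000362982) = 0.01905.
z = (0.72016 − 0.754)/0.01905 = -0.03384/0.01905 = -1.776.
p-value = P(Z < -1.776) ≈ 0.0378.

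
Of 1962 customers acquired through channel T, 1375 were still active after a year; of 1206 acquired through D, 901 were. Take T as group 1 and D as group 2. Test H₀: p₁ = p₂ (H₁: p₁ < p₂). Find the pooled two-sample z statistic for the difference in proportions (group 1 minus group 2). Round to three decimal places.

p̂₁ = 1375/1962 ≈ 0.70082, p̂₂ = 901/1206 ≈ 0.74710.
Pooled p̂ = (1375+901)/(1962+1206) = 2276/3168 = 0.71843.
SE = √(0.202286 × 0.00133887) = 0.01646.
z = (0.70082 − 0.74710)/0.01646 = -0.04628/0.01646 = -2.812.
p-value = P(Z < -2.812) ≈ 0.0025.

z = -2.812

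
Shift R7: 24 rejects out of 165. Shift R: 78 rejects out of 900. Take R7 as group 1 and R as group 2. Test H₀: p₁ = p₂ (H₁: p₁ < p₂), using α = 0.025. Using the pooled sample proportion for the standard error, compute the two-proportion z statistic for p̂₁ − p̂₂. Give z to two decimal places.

p̂₁ = 24/165 ≈ 0.1455, p̂₂ = 78/900 ≈ 0.0867.
Pooled p̂ = (24+78)/(165+900) = 102/1065 = 0.0958.
SE = √(0.0866019 × 0.00717172) = 0.0249.
z = (0.1455 − 0.0867)/0.0249 = 0.0588/0.0249 = 2.36.
p-value = P(Z < 2.359) ≈ 0.9908. With α = 0.025, fail to reject H₀.

z = 2.36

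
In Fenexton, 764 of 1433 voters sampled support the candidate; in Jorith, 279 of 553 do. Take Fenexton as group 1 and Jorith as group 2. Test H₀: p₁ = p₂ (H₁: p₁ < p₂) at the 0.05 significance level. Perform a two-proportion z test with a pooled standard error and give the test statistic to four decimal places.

p̂₁ = 764/1433 ≈ 0.533147, p̂₂ = 279/553 ≈ 0.504521.
Pooled p̂ = (764+279)/(1433+553) = 1043/1986 = 0.525176.
SE = √(p̂(1−p̂)(1/n₁+1/n₂)) = √(0.525176·0.474824·0.00250615) = √(0.00062495) = 0.024999.
z = (0.533147 − 0.504521)/0.024999 = 0.028626/0.024999 = 1.1451.
p-value = P(Z < 1.145) ≈ 0.8739; since p > α = 0.05, fail to reject H₀.

z = 1.1451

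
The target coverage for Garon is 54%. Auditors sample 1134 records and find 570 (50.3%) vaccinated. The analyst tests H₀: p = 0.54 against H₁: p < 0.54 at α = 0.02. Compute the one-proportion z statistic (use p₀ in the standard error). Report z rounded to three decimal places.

p̂ = 570/1134 ≈ 0.50265.
Standard error under H₀: √(0.54×0.46/1134) = 0.01480.
z = (0.50265 − 0.54)/0.01480 = -0.03735/0.01480 = -2.524.
p-value = P(Z < -2.524) ≈ 0.0058; since p < α = 0.02, reject H₀.

z = -2.524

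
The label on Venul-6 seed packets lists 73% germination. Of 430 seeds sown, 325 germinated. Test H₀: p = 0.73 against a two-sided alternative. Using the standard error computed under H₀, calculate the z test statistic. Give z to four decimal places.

p̂ = 325/430 = 0.755814.
SE = √(p₀(1−p₀)/n) = √(0.1971/430) = 0.021410.
z = (0.755814 − 0.73)/0.021410 = 0.025814/0.021410 = 1.2057.
Two-sided p-value ≈ 2·Φ(−1.206) = 0.2279.

z = 1.2057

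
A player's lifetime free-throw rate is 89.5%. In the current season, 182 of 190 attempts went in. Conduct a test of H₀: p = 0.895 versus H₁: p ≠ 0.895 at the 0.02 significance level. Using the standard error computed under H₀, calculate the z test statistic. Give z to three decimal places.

z = 2.828

p̂ = 182/190 ≈ 0.95789.
Standard error under H₀: √(0.895×0.105/190) = 0.02224.
z = (0.95789 − 0.895)/0.02224 = 0.06289/0.02224 = 2.828.
Two-sided p-value ≈ 2·Φ(−2.828) = 0.0047. With α = 0.02, reject H₀.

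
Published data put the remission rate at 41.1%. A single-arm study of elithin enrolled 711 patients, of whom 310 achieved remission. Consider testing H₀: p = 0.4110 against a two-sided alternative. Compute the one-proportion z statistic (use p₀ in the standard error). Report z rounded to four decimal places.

p̂ = 310/711 ≈ 0.436006.
Standard error under H₀: √(0.411×0.589/711) = 0.018452.
z = (0.436006 − 0.411)/0.018452 = 0.025006/0.018452 = 1.3552.
p-value = 2·P(Z > 1.355) ≈ 0.1754.

z = 1.3552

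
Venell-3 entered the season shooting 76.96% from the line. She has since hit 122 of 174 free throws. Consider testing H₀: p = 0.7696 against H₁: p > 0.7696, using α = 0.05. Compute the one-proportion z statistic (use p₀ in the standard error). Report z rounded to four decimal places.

p̂ = 122/174 = 0.701149.
SE = √(p₀(1−p₀)/n) = √(0.17732/174) = 0.031923.
z = (0.701149 − 0.7696)/0.031923 = -0.068451/0.031923 = -2.1443.
p-value = P(Z > -2.144) ≈ 0.9840; since p > α = 0.05, fail to reject H₀.

z = -2.1443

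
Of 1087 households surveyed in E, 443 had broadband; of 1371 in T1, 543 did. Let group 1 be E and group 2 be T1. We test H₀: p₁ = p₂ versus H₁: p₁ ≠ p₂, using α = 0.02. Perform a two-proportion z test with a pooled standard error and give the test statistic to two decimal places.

p̂₁ = 443/1087 = 0.40754, p̂₂ = 543/1371 = 0.39606.
Pooled p̂ = (443+543)/(1087+1371) = 986/2458 = 0.40114.
SE = √(p̂(1−p̂)(1/n₁+1/n₂)) = √(0.40114·0.59886·0.00164936) = √(0.00039622) = 0.01991.
z = (0.40754 − 0.39606)/0.01991 = 0.01148/0.01991 = 0.58.
Two-sided p-value ≈ 2·Φ(−0.577) = 0.5640. With α = 0.02, fail to reject H₀.

z = 0.58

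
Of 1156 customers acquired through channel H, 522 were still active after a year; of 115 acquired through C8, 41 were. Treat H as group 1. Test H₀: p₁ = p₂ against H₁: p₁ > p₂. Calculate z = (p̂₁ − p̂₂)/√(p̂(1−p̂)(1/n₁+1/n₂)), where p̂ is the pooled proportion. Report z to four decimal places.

z = 1.9567

p̂₁ = 522/1156 = 0.451557, p̂₂ = 41/115 = 0.356522.
Pooled p̂ = (522+41)/(1156+115) = 563/1271 = 0.442958.
SE = √(p̂(1−p̂)(1/n₁+1/n₂)) = √(0.442958·0.557042·0.0095607) = √(0.00235907) = 0.048570.
z = (0.451557 − 0.356522)/0.048570 = 0.095035/0.048570 = 1.9567.
p-value = P(Z > 1.957) ≈ 0.0252.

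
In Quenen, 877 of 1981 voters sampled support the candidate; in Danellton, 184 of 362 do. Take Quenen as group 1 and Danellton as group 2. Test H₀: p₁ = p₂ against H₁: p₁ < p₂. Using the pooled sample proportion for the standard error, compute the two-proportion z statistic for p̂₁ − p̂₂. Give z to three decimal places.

p̂₁ = 877/1981 = 0.44271, p̂₂ = 184/362 = 0.50829.
Pooled p̂ = (877+184)/(1981+362) = 1061/2343 = 0.45284.
SE = √(p̂(1−p̂)(1/n₁+1/n₂)) = √(0.45284·0.54716·0.00326723) = √(0.00080954) = 0.02845.
z = (0.44271 − 0.50829)/0.02845 = -0.06558/0.02845 = -2.305.
p-value = P(Z < -2.305) ≈ 0.0106.

z = -2.305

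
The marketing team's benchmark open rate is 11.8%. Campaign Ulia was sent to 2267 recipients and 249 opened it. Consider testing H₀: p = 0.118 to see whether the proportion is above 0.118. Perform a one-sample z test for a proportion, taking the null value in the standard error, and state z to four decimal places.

z = -1.2048

p̂ = 249/2267 = 0.1098368.
Under H₀, SE = √(0.118·0.882/2267) = √(4.59091e-05) = 0.0067756.
z = (0.1098368 − 0.118)/0.0067756 = -0.0081632/0.0067756 = -1.2048.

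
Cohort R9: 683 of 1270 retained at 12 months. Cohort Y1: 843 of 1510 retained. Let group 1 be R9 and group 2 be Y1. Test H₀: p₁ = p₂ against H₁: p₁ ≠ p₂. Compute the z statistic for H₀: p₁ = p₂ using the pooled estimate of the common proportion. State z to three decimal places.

z = -1.081

p̂₁ = 683/1270 = 0.53780, p̂₂ = 843/1510 = 0.55828.
Pooled p̂ = (683+843)/(1270+1510) = 1526/2780 = 0.54892.
SE = √(p̂(1−p̂)(1/n₁+1/n₂)) = √(0.54892·0.45108·0.00144965) = √(0.000358944) = 0.01895.
z = (0.53780 − 0.55828)/0.01895 = -0.02048/0.01895 = -1.081.
p-value = 2·P(Z > 1.081) ≈ 0.2796.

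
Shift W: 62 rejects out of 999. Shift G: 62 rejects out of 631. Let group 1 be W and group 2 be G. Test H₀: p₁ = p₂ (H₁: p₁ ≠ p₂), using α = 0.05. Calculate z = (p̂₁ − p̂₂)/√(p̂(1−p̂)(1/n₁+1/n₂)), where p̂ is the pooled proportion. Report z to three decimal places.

z = -2.685

p̂₁ = 62/999 = 0.06206, p̂₂ = 62/631 = 0.09826.
Pooled p̂ = (62+62)/(999+631) = 124/1630 = 0.07607.
SE = √(p̂(1−p̂)(1/n₁+1/n₂)) = √(0.07607·0.92393·0.00258579) = √(0.000181746) = 0.01348.
z = (0.06206 − 0.09826)/0.01348 = -0.03620/0.01348 = -2.685.
p-value = 2·P(Z > 2.685) ≈ 0.0073; since p < α = 0.05, reject H₀.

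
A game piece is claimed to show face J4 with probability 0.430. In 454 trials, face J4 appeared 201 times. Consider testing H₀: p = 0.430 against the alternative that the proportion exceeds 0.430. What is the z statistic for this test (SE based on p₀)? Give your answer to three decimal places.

p̂ = 201/454 = 0.44273.
Standard error under H₀: √(0.43×0.57/454) = 0.02324.
z = (0.44273 − 0.43)/0.02324 = 0.01273/0.02324 = 0.548.

z = 0.548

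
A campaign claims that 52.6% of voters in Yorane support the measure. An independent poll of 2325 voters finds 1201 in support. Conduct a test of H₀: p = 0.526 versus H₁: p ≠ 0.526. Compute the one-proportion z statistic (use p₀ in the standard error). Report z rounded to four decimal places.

p̂ = 1201/2325 = 0.516559.
Under H₀, SE = √(0.526·0.474/2325) = √(0.000107236) = 0.010355.
z = (0.516559 − 0.526)/0.010355 = -0.009441/0.010355 = -0.9117.

z = -0.9117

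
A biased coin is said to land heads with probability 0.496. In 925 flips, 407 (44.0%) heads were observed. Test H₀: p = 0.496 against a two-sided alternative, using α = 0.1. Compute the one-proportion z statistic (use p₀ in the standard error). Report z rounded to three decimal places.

z = -3.406

p̂ = 407/925 ≈ 0.44000.
Standard error under H₀: √(0.496×0.504/925) = 0.01644.
z = (0.44000 − 0.496)/0.01644 = -0.05600/0.01644 = -3.406.
p-value = 2·P(Z > 3.406) ≈ 0.0007. With α = 0.1, reject H₀.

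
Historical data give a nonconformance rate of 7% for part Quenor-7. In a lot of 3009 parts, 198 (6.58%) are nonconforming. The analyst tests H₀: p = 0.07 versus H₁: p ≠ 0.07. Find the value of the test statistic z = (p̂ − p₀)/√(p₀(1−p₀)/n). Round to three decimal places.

p̂ = 198/3009 ≈ 0.065803.
Standard error under H₀: √(0.07×0.93/3009) = 0.004651.
z = (0.065803 − 0.07)/0.004651 = -0.004197/0.004651 = -0.902.
p-value = 2·P(Z > 0.902) ≈ 0.3668.

z = -0.902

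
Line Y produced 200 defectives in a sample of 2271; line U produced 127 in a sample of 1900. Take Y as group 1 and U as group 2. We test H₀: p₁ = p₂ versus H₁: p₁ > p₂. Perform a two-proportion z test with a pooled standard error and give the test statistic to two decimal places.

p̂₁ = 200/2271 = 0.0881, p̂₂ = 127/1900 = 0.0668.
Pooled p̂ = (200+127)/(2271+1900) = 327/4171 = 0.0784.
SE = √(0.0722521 × 0.00096665) = 0.0084.
z = (0.0881 − 0.0668)/0.0084 = 0.0213/0.0084 = 2.54.

z = 2.54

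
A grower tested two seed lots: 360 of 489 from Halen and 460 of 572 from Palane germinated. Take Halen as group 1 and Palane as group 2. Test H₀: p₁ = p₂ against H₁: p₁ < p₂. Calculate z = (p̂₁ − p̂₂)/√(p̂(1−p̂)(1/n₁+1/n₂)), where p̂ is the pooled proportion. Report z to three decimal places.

p̂₁ = 360/489 ≈ 0.73620, p̂₂ = 460/572 ≈ 0.80420.
Pooled p̂ = (360+460)/(489+572) = 820/1061 = 0.77286.
SE = √(0.17555 × 0.00379324) = 0.02581.
z = (0.73620 − 0.80420)/0.02581 = -0.06800/0.02581 = -2.635.

z = -2.635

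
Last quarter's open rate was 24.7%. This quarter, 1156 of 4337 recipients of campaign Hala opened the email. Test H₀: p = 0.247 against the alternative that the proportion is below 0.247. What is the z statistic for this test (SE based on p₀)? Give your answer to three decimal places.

p̂ = 1156/4337 ≈ 0.266544.
Under H₀, SE = √(0.247·0.753/4337) = √(4.28847e-05) = 0.006549.
z = (0.266544 − 0.247)/0.006549 = 0.019544/0.006549 = 2.984.
p-value = P(Z < 2.984) ≈ 0.9986.

z = 2.984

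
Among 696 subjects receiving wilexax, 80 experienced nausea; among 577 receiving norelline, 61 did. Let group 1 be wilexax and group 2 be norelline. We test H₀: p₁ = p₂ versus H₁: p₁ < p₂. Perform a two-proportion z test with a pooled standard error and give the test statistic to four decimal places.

p̂₁ = 80/696 = 0.114943, p̂₂ = 61/577 = 0.105719.
Pooled p̂ = (80+61)/(696+577) = 141/1273 = 0.110762.
SE = √(p̂(1−p̂)(1/n₁+1/n₂)) = √(0.110762·0.889238·0.00316988) = √(0.000312214) = 0.017670.
z = (0.114943 − 0.105719)/0.017670 = 0.009224/0.017670 = 0.5220.
p-value = P(Z < 0.522) ≈ 0.6992.

z = 0.5220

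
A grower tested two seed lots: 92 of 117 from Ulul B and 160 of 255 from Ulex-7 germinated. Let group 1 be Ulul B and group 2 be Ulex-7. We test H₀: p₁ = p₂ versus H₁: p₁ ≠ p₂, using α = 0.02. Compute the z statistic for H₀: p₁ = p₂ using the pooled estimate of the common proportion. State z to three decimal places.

z = 3.044

p̂₁ = 92/117 ≈ 0.786325, p̂₂ = 160/255 ≈ 0.627451.
Pooled p̂ = (92+160)/(117+255) = 252/372 = 0.677419.
SE = √(p̂(1−p̂)(1/n₁+1/n₂)) = √(0.677419·0.322581·0.0124686) = √(0.00272466) = 0.052198.
z = (0.786325 − 0.627451)/0.052198 = 0.158874/0.052198 = 3.044.
Two-sided p-value ≈ 2·Φ(−3.044) = 0.0023; since p < α = 0.02, reject H₀.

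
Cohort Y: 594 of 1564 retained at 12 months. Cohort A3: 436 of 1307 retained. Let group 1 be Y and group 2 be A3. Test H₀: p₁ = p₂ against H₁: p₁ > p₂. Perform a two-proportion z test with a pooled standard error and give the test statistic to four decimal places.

z = 2.5706

p̂₁ = 594/1564 ≈ 0.379795, p̂₂ = 436/1307 ≈ 0.333588.
Pooled p̂ = (594+436)/(1564+1307) = 1030/2871 = 0.358760.
SE = √(p̂(1−p̂)(1/n₁+1/n₂)) = √(0.358760·0.641240·0.0014045) = √(0.000323106) = 0.017975.
z = (0.379795 − 0.333588)/0.017975 = 0.046207/0.017975 = 2.5706.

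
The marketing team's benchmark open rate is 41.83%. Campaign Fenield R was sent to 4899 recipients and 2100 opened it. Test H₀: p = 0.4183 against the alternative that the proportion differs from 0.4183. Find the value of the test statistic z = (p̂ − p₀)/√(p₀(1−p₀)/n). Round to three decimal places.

z = 1.470

p̂ = 2100/4899 = 0.42866.
Under H₀, SE = √(0.4183·0.5817/4899) = √(4.96683e-05) = 0.00705.
z = (0.42866 − 0.4183)/0.00705 = 0.01036/0.00705 = 1.470.
p-value = 2·P(Z > 1.470) ≈ 0.1416.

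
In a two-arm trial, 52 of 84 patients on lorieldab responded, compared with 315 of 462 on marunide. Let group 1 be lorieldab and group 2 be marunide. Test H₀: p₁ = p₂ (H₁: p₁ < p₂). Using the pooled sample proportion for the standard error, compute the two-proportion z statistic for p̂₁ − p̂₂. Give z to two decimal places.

z = -1.13

p̂₁ = 52/84 = 0.6190, p̂₂ = 315/462 = 0.6818.
Pooled p̂ = (52+315)/(84+462) = 367/546 = 0.6722.
SE = √(0.220361 × 0.0140693) = 0.0557.
z = (0.6190 − 0.6818)/0.0557 = -0.0628/0.0557 = -1.13.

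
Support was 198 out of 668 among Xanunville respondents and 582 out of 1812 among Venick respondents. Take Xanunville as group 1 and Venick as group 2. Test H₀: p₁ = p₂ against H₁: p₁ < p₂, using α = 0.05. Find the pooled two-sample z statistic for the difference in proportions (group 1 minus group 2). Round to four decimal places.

p̂₁ = 198/668 ≈ 0.296407, p̂₂ = 582/1812 ≈ 0.321192.
Pooled p̂ = (198+582)/(668+1812) = 780/2480 = 0.314516.
SE = √(p̂(1−p̂)(1/n₁+1/n₂)) = √(0.314516·0.685484·0.00204888) = √(0.00044173) = 0.021017.
z = (0.296407 − 0.321192)/0.021017 = -0.024785/0.021017 = -1.1793.
p-value = P(Z < -1.179) ≈ 0.1191, so at α = 0.05 we fail to reject H₀.

z = -1.1793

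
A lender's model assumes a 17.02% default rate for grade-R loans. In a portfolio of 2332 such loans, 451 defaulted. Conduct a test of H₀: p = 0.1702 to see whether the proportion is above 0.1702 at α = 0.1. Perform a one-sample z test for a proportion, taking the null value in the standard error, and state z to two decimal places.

z = 2.98

p̂ = 451/2332 ≈ 0.19340.
SE = √(p₀(1−p₀)/n) = √(0.14123/2332) = 0.00778.
z = (0.19340 − 0.1702)/0.00778 = 0.02320/0.00778 = 2.98.
p-value = P(Z > 2.981) ≈ 0.0014; since p < α = 0.1, reject H₀.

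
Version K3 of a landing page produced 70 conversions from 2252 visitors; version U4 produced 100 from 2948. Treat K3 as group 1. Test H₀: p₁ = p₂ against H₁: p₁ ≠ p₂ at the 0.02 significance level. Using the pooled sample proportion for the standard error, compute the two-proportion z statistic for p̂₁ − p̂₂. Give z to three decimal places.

p̂₁ = 70/2252 = 0.03108, p̂₂ = 100/2948 = 0.03392.
Pooled p̂ = (70+100)/(2252+2948) = 170/5200 = 0.03269.
SE = √(0.0316235 × 0.000783263) = 0.00498.
z = (0.03108 − 0.03392)/0.00498 = -0.00284/0.00498 = -0.570.
Two-sided p-value ≈ 2·Φ(−0.570) = 0.5685; since p > α = 0.02, fail to reject H₀.

z = -0.570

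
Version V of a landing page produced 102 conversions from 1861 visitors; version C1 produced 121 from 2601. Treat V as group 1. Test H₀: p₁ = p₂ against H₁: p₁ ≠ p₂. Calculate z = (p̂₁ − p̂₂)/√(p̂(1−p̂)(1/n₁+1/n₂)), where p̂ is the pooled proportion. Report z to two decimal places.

p̂₁ = 102/1861 ≈ 0.05481, p̂₂ = 121/2601 ≈ 0.04652.
Pooled p̂ = (102+121)/(1861+2601) = 223/4462 = 0.04998.
SE = √(p̂(1−p̂)(1/n₁+1/n₂)) = √(0.04998·0.95002·0.000921813) = √(4.37675e-05) = 0.00662.
z = (0.05481 − 0.04652)/0.00662 = 0.00829/0.00662 = 1.25.
Two-sided p-value ≈ 2·Φ(−1.253) = 0.2102.

z = 1.25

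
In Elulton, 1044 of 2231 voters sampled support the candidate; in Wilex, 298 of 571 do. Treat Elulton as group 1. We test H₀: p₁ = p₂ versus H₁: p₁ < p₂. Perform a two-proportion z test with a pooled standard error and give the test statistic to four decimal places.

z = -2.3023

p̂₁ = 1044/2231 ≈ 0.4679516, p̂₂ = 298/571 ≈ 0.5218914.
Pooled p̂ = (1044+298)/(2231+571) = 1342/2802 = 0.4789436.
SE = √(p̂(1−p̂)(1/n₁+1/n₂)) = √(0.4789436·0.5210564·0.00219954) = √(0.000548911) = 0.0234288.
z = (0.4679516 − 0.5218914)/0.0234288 = -0.0539398/0.0234288 = -2.3023.
p-value = P(Z < -2.302) ≈ 0.0107.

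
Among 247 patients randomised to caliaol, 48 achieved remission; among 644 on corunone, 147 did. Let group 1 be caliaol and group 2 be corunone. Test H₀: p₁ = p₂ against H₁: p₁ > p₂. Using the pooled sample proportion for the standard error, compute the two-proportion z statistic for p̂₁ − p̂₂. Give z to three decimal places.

z = -1.096

p̂₁ = 48/247 ≈ 0.19433, p̂₂ = 147/644 ≈ 0.22826.
Pooled p̂ = (48+147)/(247+644) = 195/891 = 0.21886.
SE = √(p̂(1−p̂)(1/n₁+1/n₂)) = √(0.21886·0.78114·0.00560138) = √(0.000957598) = 0.03095.
z = (0.19433 − 0.22826)/0.03095 = -0.03393/0.03095 = -1.096.
p-value = P(Z > -1.096) ≈ 0.8636.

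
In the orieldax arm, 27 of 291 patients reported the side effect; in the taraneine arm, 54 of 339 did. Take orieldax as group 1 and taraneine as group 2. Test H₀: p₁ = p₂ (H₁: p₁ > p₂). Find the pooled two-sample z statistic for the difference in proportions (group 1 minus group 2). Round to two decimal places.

z = -2.49

p̂₁ = 27/291 ≈ 0.0928, p̂₂ = 54/339 ≈ 0.1593.
Pooled p̂ = (27+54)/(291+339) = 81/630 = 0.1286.
SE = √(0.112041 × 0.00638628) = 0.0267.
z = (0.0928 − 0.1593)/0.0267 = -0.0665/0.0267 = -2.49.
p-value = P(Z > -2.486) ≈ 0.9935.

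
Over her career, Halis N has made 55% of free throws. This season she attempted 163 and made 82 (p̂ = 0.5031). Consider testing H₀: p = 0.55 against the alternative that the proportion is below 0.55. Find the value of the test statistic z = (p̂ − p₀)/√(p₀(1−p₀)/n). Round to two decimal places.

z = -1.20

p̂ = 82/163 ≈ 0.5031.
Standard error under H₀: √(0.55×0.45/163) = 0.0390.
z = (0.5031 − 0.55)/0.0390 = -0.0469/0.0390 = -1.20.
p-value = P(Z < -1.204) ≈ 0.1142.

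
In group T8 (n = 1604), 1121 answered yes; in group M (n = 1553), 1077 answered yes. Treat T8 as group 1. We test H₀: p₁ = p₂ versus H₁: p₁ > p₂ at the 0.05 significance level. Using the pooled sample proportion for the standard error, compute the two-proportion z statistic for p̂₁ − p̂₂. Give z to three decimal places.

p̂₁ = 1121/1604 ≈ 0.69888, p̂₂ = 1077/1553 ≈ 0.69350.
Pooled p̂ = (1121+1077)/(1604+1553) = 2198/3157 = 0.69623.
SE = √(p̂(1−p̂)(1/n₁+1/n₂)) = √(0.69623·0.30377·0.00126736) = √(0.000268038) = 0.01637.
z = (0.69888 − 0.69350)/0.01637 = 0.00538/0.01637 = 0.329.
p-value = P(Z > 0.329) ≈ 0.3712. With α = 0.05, fail to reject H₀.

z = 0.329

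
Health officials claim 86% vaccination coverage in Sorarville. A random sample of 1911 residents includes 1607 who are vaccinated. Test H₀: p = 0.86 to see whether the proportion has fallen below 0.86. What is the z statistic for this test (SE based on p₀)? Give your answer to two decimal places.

p̂ = 1607/1911 = 0.84092.
Under H₀, SE = √(0.86·0.14/1911) = √(6.30037e-05) = 0.00794.
z = (0.84092 − 0.86)/0.00794 = -0.01908/0.00794 = -2.40.

z = -2.40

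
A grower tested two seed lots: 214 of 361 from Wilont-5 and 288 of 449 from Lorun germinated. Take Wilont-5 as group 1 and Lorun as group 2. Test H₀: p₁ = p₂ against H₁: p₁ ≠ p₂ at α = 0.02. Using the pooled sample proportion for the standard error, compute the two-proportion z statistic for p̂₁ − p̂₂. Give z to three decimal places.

z = -1.417

p̂₁ = 214/361 = 0.59280, p̂₂ = 288/449 = 0.64143.
Pooled p̂ = (214+288)/(361+449) = 502/810 = 0.61975.
SE = √(p̂(1−p̂)(1/n₁+1/n₂)) = √(0.61975·0.38025·0.00499725) = √(0.00117765) = 0.03432.
z = (0.59280 − 0.64143)/0.03432 = -0.04863/0.03432 = -1.417.
p-value = 2·P(Z > 1.417) ≈ 0.1565, so at α = 0.02 we fail to reject H₀.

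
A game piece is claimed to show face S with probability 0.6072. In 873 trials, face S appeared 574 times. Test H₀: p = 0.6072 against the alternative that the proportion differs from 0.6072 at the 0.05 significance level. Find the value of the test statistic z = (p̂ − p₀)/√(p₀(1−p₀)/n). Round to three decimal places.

p̂ = 574/873 = 0.65750.
Under H₀, SE = √(0.6072·0.3928/873) = √(0.000273205) = 0.01653.
z = (0.65750 − 0.6072)/0.01653 = 0.05030/0.01653 = 3.043.
Two-sided p-value ≈ 2·Φ(−3.043) = 0.0023, so at α = 0.05 we reject H₀.

z = 3.043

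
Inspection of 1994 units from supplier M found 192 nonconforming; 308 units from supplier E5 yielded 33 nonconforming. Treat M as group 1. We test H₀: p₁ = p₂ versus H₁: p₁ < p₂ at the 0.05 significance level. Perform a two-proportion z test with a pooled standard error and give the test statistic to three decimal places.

p̂₁ = 192/1994 ≈ 0.09629, p̂₂ = 33/308 ≈ 0.10714.
Pooled p̂ = (192+33)/(1994+308) = 225/2302 = 0.09774.
SE = √(0.0881878 × 0.00374826) = 0.01818.
z = (0.09629 − 0.10714)/0.01818 = -0.01085/0.01818 = -0.597.
p-value = P(Z < -0.597) ≈ 0.2753; since p > α = 0.05, fail to reject H₀.

z = -0.597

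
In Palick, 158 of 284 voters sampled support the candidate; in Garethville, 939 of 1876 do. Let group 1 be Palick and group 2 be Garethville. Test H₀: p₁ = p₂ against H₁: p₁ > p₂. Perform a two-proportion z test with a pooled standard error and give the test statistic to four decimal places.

z = 1.7531

p̂₁ = 158/284 ≈ 0.556338, p̂₂ = 939/1876 ≈ 0.500533.
Pooled p̂ = (158+939)/(284+1876) = 1097/2160 = 0.507870.
SE = √(p̂(1−p̂)(1/n₁+1/n₂)) = √(0.507870·0.492130·0.00405418) = √(0.00101329) = 0.031832.
z = (0.556338 − 0.500533)/0.031832 = 0.055805/0.031832 = 1.7531.
p-value = P(Z > 1.753) ≈ 0.0398.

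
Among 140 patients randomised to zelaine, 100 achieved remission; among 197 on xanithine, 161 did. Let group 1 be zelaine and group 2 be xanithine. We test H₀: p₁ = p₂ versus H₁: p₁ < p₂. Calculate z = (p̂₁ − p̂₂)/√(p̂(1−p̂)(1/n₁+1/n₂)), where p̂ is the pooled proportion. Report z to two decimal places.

p̂₁ = 100/140 ≈ 0.7143, p̂₂ = 161/197 ≈ 0.8173.
Pooled p̂ = (100+161)/(140+197) = 261/337 = 0.7745.
SE = √(p̂(1−p̂)(1/n₁+1/n₂)) = √(0.7745·0.2255·0.012219) = √(0.00213417) = 0.0462.
z = (0.7143 − 0.8173)/0.0462 = -0.1030/0.0462 = -2.23.

z = -2.23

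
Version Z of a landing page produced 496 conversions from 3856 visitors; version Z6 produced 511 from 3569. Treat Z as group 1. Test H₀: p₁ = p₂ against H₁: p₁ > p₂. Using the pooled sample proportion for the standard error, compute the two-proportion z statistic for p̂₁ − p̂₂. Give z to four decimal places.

z = -1.8291

p̂₁ = 496/3856 ≈ 0.1286307, p̂₂ = 511/3569 ≈ 0.1431774.
Pooled p̂ = (496+511)/(3856+3569) = 1007/7425 = 0.1356229.
SE = √(p̂(1−p̂)(1/n₁+1/n₂)) = √(0.1356229·0.8643771·0.000539527) = √(6.32483e-05) = 0.0079529.
z = (0.1286307 − 0.1431774)/0.0079529 = -0.0145467/0.0079529 = -1.8291.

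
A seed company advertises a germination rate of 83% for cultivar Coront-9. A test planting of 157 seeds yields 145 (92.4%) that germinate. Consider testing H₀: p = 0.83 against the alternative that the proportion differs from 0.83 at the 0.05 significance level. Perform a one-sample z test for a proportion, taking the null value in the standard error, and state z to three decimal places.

p̂ = 145/157 ≈ 0.92357.
Under H₀, SE = √(0.83·0.17/157) = √(0.000898726) = 0.02998.
z = (0.92357 − 0.83)/0.02998 = 0.09357/0.02998 = 3.121.
p-value = 2·P(Z > 3.121) ≈ 0.0018; since p < α = 0.05, reject H₀.

z = 3.121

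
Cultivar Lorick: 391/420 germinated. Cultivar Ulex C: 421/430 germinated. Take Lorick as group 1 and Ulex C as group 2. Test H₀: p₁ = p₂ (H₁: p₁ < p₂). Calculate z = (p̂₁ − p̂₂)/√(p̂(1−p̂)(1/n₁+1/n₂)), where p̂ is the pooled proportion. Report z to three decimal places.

z = -3.394

p̂₁ = 391/420 = 0.93095, p̂₂ = 421/430 = 0.97907.
Pooled p̂ = (391+421)/(420+430) = 812/850 = 0.95529.
SE = √(0.0427073 × 0.00470653) = 0.01418.
z = (0.93095 − 0.97907)/0.01418 = -0.04812/0.01418 = -3.394.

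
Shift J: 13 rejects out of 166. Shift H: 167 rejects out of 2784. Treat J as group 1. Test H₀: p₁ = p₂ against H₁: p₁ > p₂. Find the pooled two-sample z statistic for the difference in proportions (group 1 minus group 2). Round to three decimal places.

p̂₁ = 13/166 = 0.07831, p̂₂ = 167/2784 = 0.05999.
Pooled p̂ = (13+167)/(166+2784) = 180/2950 = 0.06102.
SE = √(p̂(1−p̂)(1/n₁+1/n₂)) = √(0.06102·0.93898·0.00638329) = √(0.000365724) = 0.01912.
z = (0.07831 − 0.05999)/0.01912 = 0.01832/0.01912 = 0.958.
p-value = P(Z > 0.958) ≈ 0.1689.

z = 0.958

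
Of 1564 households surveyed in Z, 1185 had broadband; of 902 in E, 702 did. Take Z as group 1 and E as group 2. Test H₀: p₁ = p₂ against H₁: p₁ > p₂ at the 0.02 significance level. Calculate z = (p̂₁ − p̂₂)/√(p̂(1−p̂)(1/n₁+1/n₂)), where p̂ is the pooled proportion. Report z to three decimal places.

z = -1.162

p̂₁ = 1185/1564 ≈ 0.757673, p̂₂ = 702/902 ≈ 0.778271.
Pooled p̂ = (1185+702)/(1564+902) = 1887/2466 = 0.765207.
SE = √(p̂(1−p̂)(1/n₁+1/n₂)) = √(0.765207·0.234793·0.00174803) = √(0.000314061) = 0.017722.
z = (0.757673 − 0.778271)/0.017722 = -0.020598/0.017722 = -1.162.
p-value = P(Z > -1.162) ≈ 0.8774, so at α = 0.02 we fail to reject H₀.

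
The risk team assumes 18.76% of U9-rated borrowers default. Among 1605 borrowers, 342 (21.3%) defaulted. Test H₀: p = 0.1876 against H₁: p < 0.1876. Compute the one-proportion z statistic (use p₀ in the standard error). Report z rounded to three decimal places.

p̂ = 342/1605 ≈ 0.213084.
SE = √(p₀(1−p₀)/n) = √(0.15241/1605) = 0.009745.
z = (0.213084 − 0.1876)/0.009745 = 0.025484/0.009745 = 2.615.
p-value = P(Z < 2.615) ≈ 0.9955.

z = 2.615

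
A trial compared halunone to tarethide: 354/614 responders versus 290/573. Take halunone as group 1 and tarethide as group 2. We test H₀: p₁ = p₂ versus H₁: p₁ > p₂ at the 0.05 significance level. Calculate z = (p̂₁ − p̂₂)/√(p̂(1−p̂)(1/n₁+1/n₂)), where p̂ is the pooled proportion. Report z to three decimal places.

z = 2.434

p̂₁ = 354/614 ≈ 0.57655, p̂₂ = 290/573 ≈ 0.50611.
Pooled p̂ = (354+290)/(614+573) = 644/1187 = 0.54254.
SE = √(p̂(1−p̂)(1/n₁+1/n₂)) = √(0.54254·0.45746·0.00337387) = √(0.00083736) = 0.02894.
z = (0.57655 − 0.50611)/0.02894 = 0.07044/0.02894 = 2.434.
p-value = P(Z > 2.434) ≈ 0.0075. With α = 0.05, reject H₀.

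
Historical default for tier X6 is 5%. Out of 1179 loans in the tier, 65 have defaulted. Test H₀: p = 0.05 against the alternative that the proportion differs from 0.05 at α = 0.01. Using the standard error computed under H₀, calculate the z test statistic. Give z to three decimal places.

p̂ = 65/1179 ≈ 0.05513.
SE = √(p₀(1−p₀)/n) = √(0.0475/1179) = 0.00635.
z = (0.05513 − 0.05)/0.00635 = 0.00513/0.00635 = 0.808.
Two-sided p-value ≈ 2·Φ(−0.808) = 0.4188; since p > α = 0.01, fail to reject H₀.

z = 0.808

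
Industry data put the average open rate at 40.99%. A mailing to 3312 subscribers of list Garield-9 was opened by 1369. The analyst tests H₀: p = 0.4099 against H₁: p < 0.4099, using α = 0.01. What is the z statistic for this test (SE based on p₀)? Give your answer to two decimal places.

p̂ = 1369/3312 = 0.4133.
Under H₀, SE = √(0.4099·0.5901/3312) = √(7.3032e-05) = 0.0085.
z = (0.4133 − 0.4099)/0.0085 = 0.0034/0.0085 = 0.40.
p-value = P(Z < 0.403) ≈ 0.6566. With α = 0.01, fail to reject H₀.

z = 0.40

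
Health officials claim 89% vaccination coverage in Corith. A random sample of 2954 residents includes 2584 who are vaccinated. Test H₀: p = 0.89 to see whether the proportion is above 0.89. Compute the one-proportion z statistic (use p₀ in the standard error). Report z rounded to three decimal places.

z = -2.650

p̂ = 2584/2954 ≈ 0.874746.
Under H₀, SE = √(0.89·0.11/2954) = √(3.31415e-05) = 0.005757.
z = (0.874746 − 0.89)/0.005757 = -0.015254/0.005757 = -2.650.
p-value = P(Z > -2.650) ≈ 0.9960.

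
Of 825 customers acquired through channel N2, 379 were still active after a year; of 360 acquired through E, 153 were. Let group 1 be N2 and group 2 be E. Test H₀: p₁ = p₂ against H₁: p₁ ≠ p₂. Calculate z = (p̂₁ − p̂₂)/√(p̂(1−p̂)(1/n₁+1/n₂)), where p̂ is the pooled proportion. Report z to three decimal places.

z = 1.095

p̂₁ = 379/825 = 0.45939, p̂₂ = 153/360 = 0.42500.
Pooled p̂ = (379+153)/(825+360) = 532/1185 = 0.44895.
SE = √(p̂(1−p̂)(1/n₁+1/n₂)) = √(0.44895·0.55105·0.0039899) = √(0.000987075) = 0.03142.
z = (0.45939 − 0.42500)/0.03142 = 0.03439/0.03142 = 1.095.
p-value = 2·P(Z > 1.095) ≈ 0.2736.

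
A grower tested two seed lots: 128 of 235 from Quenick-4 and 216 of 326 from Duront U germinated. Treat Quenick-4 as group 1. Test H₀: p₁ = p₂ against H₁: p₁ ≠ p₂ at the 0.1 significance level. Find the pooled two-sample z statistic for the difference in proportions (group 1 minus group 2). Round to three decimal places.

z = -2.829

p̂₁ = 128/235 = 0.54468, p̂₂ = 216/326 = 0.66258.
Pooled p̂ = (128+216)/(235+326) = 344/561 = 0.61319.
SE = √(p̂(1−p̂)(1/n₁+1/n₂)) = √(0.61319·0.38681·0.0073228) = √(0.00173688) = 0.04168.
z = (0.54468 − 0.66258)/0.04168 = -0.11790/0.04168 = -2.829.
Two-sided p-value ≈ 2·Φ(−2.829) = 0.0047; since p < α = 0.1, reject H₀.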